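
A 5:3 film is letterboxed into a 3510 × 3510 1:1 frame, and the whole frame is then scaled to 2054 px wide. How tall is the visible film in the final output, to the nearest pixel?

1232 px

At 3510×3510 the film is width-limited, so height = 3510 × 3/5 ≈ 2106.00 px.
The frame scales by 2054/3510 = 0.5852; 2106.00 × 0.5852 ≈ 1232.40 px.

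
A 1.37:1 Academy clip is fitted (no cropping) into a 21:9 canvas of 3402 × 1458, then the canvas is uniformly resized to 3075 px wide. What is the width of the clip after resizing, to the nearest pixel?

In the 3402×1458 frame the clip fills the height: width = 1458 × 1.370 ≈ 1997.46 px.
Scaling 3402 → 3075 is ×0.9039, so the width becomes 1997.46 × 0.9039 ≈ 1805.46 px.

1805 px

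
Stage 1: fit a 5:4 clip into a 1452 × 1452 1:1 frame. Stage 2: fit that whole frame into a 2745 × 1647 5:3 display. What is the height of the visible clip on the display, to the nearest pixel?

1318 px

Inside the 1452×1452 canvas the clip is width-limited at 1452.00 × 1161.60.
The 1:1 canvas is height-limited in 2745×1647, giving 1647.00 × 1647.00; scale factor 1.1343.
Applying the same ×1.1343: 1161.60 → 1317.60.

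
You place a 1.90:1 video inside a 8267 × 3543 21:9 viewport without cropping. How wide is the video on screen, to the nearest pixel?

6732 px

Since 1.900 < 2.333, the video is height-limited.
The video is 3543 × 1.900 ≈ 6731.70 px wide.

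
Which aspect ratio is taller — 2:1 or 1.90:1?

1.90:1

2 and 1.9; 2 > 1.9. The smaller width-to-height ratio is the taller frame.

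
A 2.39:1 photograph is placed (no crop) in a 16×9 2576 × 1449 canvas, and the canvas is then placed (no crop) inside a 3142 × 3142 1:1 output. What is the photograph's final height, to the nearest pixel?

1315 px

Inside the 2576×1449 canvas the photograph is width-limited at 2576.00 × 1077.82.
Second fit — the 16×9 canvas into 3142×3142 spans the width: 3142.00 × 1767.38 (×1.2197 from 2576×1449).
The photograph scales with it: height 1077.82 × 1.2197 ≈ 1314.64.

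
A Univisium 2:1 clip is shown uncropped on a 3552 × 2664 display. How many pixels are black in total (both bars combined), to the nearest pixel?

Univisium 2:1 (2.000) > 4:3 (1.333), so the clip fills the width.
That makes the image 1776.0000 px tall (3552 × 1/2).
Black = 2664 − 1776.0000 = 888.0000 px.
Bar area = 888.0000 × 3552 ≈ 3154176 px.

3154176 pixels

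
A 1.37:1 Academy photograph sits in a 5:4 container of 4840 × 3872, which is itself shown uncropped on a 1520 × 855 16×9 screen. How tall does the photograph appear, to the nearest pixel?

780 px

1.37:1 Academy in 4840×3872: fills the width, so the photograph is 4840.00 × 3532.85.
5:4 in 1520×855: fills the height, so the intermediate becomes 1068.75 × 855.00 — a scale of ×0.2208.
The photograph scales with it: height 3532.85 × 0.2208 ≈ 780.11.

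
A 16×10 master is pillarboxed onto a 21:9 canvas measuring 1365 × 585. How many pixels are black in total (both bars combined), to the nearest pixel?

Since 1.600 < 2.333, the master is height-limited.
That makes the image 936.0000 px wide (585 × 16/10).
Black = 1365 − 936.0000 = 429.0000 px.
Bar area = 429.0000 × 585 ≈ 250965 px.

250965 pixels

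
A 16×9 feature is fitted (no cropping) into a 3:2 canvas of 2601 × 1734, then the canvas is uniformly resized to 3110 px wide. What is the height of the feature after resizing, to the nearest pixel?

In the 2601×1734 frame the feature fills the width: height = 2601 × 9/16 ≈ 1463.06 px.
Resizing to 3110 px wide multiplies everything by 1.1957: 1463.06 → 1749.38 px.

1749 px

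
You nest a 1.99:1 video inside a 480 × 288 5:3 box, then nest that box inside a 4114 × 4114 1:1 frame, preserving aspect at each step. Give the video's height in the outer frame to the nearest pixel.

2067 px

1.99:1 in 480×288: fills the width, so the video is 480.00 × 241.21.
5:3 in 4114×4114: fills the width, so the intermediate becomes 4114.00 × 2468.40 — a scale of ×8.5708.
The video scales with it: height 241.21 × 8.5708 ≈ 2067.34.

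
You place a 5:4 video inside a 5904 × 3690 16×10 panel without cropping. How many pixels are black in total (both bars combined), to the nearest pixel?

4765635 pixels

5:4 is narrower than 16×10, so it spans the full height.
That makes the image 4612.5000 px wide (3690 × 5/4).
5904 − 4612.5000 = 1291.5000 px of bars.
Across the 3690-px span: 1291.5000 × 3690 ≈ 4765635 px.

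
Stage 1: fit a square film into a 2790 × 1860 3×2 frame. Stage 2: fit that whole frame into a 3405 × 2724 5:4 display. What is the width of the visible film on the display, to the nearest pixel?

2270 px

First fit — square into 2790×1860 spans the height: 1860.00 × 1860.00.
The 3×2 canvas is width-limited in 3405×2724, giving 3405.00 × 2270.00; scale factor 1.2204.
So the film's width is 1860.00 × 1.2204 ≈ 2270.00.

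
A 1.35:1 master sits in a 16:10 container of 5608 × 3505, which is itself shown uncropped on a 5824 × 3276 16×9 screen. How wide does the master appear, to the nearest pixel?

4423 px

1.35:1 in 5608×3505: fills the height, so the master is 4731.75 × 3505.00.
Second fit — the 16:10 canvas into 5824×3276 spans the height: 5241.60 × 3276.00 (×0.9347 from 5608×3505).
So the master's width is 4731.75 × 0.9347 ≈ 4422.60.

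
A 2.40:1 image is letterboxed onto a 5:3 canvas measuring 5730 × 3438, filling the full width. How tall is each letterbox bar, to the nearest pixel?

The image is 5730 / 2.400 ≈ 2387.50 px tall.
3438 − 2387.50 = 1050.50 px of bars (525.25 each).

525 px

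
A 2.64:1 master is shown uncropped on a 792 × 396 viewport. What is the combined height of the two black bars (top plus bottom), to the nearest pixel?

96 px

2.64:1 is wider than 2:1, so it spans the full width.
That makes the image 300.00 px tall (792 / 2.640).
396 − 300.00 = 96.00 px of bars.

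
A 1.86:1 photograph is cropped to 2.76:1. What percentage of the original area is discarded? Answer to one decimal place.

The width stays; only height is cut (since 2.76:1 is wider than 1.86:1).
Fraction kept = (1.860)/(2.760) ≈ 67.39%, so 32.61% is lost.

32.6%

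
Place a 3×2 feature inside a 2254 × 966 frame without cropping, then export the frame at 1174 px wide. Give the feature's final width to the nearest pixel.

755 px

At 2254×966 the feature is height-limited, so width = 966 × 3/2 ≈ 1449.00 px.
Scaling 2254 → 1174 is ×0.5209, so the width becomes 1449.00 × 0.5209 ≈ 754.71 px.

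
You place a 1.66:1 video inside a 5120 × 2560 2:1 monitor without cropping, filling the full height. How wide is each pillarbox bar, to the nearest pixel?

435 px

Content width = 2560 × 1.660 ≈ 4249.60 px.
Leftover width: 5120 − 4249.60 = 870.40 px → 435.20 each side.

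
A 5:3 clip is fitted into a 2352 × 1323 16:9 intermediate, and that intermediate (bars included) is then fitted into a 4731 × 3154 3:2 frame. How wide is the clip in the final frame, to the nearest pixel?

Inside the 2352×1323 canvas the clip is height-limited at 2205.00 × 1323.00.
The 16:9 canvas is width-limited in 4731×3154, giving 4731.00 × 2661.19; scale factor 2.0115.
So the clip's width is 2205.00 × 2.0115 ≈ 4435.31.

4435 px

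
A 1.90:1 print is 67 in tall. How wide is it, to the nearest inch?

Width = 67 × 1.900 = 127.30.

127 in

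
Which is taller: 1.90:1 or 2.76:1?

1.9 and 2.76; 2.76 > 1.9. The smaller width-to-height ratio is the taller frame.

1.90:1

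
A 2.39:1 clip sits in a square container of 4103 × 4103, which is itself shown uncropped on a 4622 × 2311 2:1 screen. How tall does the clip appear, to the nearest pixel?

2.39:1 in 4103×4103: fills the width, so the clip is 4103.00 × 1716.74.
square in 4622×2311: fills the height, so the intermediate becomes 2311.00 × 2311.00 — a scale of ×0.5632.
So the clip's height is 1716.74 × 0.5632 ≈ 966.95.

967 px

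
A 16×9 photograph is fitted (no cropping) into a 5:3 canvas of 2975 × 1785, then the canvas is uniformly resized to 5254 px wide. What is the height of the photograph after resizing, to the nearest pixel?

Fitted into 2975×1785, the photograph spans the width; its height is 2975 × 9/16 ≈ 1673.44 px.
Scaling 2975 → 5254 is ×1.7661, so the height becomes 1673.44 × 1.7661 ≈ 2955.38 px.

2955 px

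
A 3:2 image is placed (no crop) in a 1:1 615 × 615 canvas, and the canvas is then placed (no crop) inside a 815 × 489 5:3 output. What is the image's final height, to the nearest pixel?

Inside the 615×615 canvas the image is width-limited at 615.00 × 410.00.
1:1 in 815×489: fills the height, so the intermediate becomes 489.00 × 489.00 — a scale of ×0.7951.
Applying the same ×0.7951: 410.00 → 326.00.

326 px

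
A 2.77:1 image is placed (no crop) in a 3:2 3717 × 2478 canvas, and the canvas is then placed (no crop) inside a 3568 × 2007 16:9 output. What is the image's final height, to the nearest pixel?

Inside the 3717×2478 canvas the image is width-limited at 3717.00 × 1341.88.
The 3:2 canvas is height-limited in 3568×2007, giving 3010.50 × 2007.00; scale factor 0.8099.
So the image's height is 1341.88 × 0.8099 ≈ 1086.82.

1087 px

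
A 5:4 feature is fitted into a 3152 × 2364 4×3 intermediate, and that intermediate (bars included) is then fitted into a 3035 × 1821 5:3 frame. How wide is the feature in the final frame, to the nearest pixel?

5:4 in 3152×2364: fills the height, so the feature is 2955.00 × 2364.00.
Second fit — the 4×3 canvas into 3035×1821 spans the height: 2428.00 × 1821.00 (×0.7703 from 3152×2364).
So the feature's width is 2955.00 × 0.7703 ≈ 2276.25.

2276 px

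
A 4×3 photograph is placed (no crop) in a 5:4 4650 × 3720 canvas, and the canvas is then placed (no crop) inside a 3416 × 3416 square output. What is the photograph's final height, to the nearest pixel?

2562 px

4×3 in 4650×3720: fills the width, so the photograph is 4650.00 × 3487.50.
Second fit — the 5:4 canvas into 3416×3416 spans the width: 3416.00 × 2732.80 (×0.7346 from 4650×3720).
So the photograph's height is 3487.50 × 0.7346 ≈ 2562.00.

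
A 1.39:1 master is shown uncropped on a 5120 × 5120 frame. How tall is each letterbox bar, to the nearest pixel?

718 px

1.39:1 (1.390) > 1:1 (1.000), so the master fills the width.
That makes the image 3683.45 px tall (5120 / 1.390).
Leftover height: 5120 − 3683.45 = 1436.55 px → 718.27 each side.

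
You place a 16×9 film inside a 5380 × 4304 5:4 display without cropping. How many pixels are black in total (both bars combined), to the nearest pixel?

Since 1.778 > 1.250, the film is width-limited.
Content height = 5380 × 9/16 ≈ 3026.2500 px.
4304 − 3026.2500 = 1277.7500 px of bars.
Bar area = 1277.7500 × 5380 ≈ 6874295 px.

6874295 pixels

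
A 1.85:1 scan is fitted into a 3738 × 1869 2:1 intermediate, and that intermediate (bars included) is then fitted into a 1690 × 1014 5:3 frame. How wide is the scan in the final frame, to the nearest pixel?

Inside the 3738×1869 canvas the scan is height-limited at 3457.65 × 1869.00.
The 2:1 canvas is width-limited in 1690×1014, giving 1690.00 × 845.00; scale factor 0.4521.
Applying the same ×0.4521: 3457.65 → 1563.25.

1563 px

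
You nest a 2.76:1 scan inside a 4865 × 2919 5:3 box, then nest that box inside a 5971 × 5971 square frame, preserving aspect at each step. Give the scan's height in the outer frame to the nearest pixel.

2163 px

First fit — 2.76:1 into 4865×2919 spans the width: 4865.00 × 1762.68.
The 5:3 canvas is width-limited in 5971×5971, giving 5971.00 × 3582.60; scale factor 1.2273.
Applying the same ×1.2273: 1762.68 → 2163.41.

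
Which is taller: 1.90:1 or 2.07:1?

1.90:1

1.9 and 2.07; 2.07 > 1.9. The smaller width-to-height ratio is the taller frame.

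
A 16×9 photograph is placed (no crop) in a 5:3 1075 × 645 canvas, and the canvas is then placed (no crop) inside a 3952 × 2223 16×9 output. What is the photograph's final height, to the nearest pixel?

First fit — 16×9 into 1075×645 spans the width: 1075.00 × 604.69.
The 5:3 canvas is height-limited in 3952×2223, giving 3705.00 × 2223.00; scale factor 3.4465.
Applying the same ×3.4465: 604.69 → 2084.06.

2084 px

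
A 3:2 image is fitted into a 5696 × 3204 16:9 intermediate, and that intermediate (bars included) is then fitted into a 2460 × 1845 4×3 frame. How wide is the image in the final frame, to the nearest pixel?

3:2 in 5696×3204: fills the height, so the image is 4806.00 × 3204.00.
The 16:9 canvas is width-limited in 2460×1845, giving 2460.00 × 1383.75; scale factor 0.4319.
So the image's width is 4806.00 × 0.4319 ≈ 2075.62.

2076 px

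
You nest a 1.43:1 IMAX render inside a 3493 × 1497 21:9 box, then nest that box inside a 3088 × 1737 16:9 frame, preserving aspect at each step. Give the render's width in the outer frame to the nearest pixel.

1.43:1 IMAX in 3493×1497: fills the height, so the render is 2140.71 × 1497.00.
The 21:9 canvas is width-limited in 3088×1737, giving 3088.00 × 1323.43; scale factor 0.8841.
Applying the same ×0.8841: 2140.71 → 1892.50.

1893 px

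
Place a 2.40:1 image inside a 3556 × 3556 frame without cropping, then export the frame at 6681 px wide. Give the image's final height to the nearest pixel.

2784 px

Fitted into 3556×3556, the image spans the width; its height is 3556 / 2.400 ≈ 1481.67 px.
Resizing to 6681 px wide multiplies everything by 1.8788: 1481.67 → 2783.75 px.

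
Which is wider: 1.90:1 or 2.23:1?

1.9 and 2.23; 2.23 > 1.9.

2.23:1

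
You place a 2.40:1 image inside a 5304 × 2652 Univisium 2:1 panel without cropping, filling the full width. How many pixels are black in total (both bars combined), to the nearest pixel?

The image is 5304 / 2.400 ≈ 2210.0000 px tall.
Leftover height: 2652 − 2210.0000 = 442.0000 px.
Bar area = 442.0000 × 5304 ≈ 2344368 px.

2344368 pixels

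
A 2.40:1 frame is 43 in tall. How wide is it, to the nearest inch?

Width = 43 × 2.400 = 103.20.

103 in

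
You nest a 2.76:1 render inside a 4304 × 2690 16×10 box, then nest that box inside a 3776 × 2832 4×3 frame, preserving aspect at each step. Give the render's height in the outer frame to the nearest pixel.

2.76:1 in 4304×2690: fills the width, so the render is 4304.00 × 1559.42.
16×10 in 3776×2832: fills the width, so the intermediate becomes 3776.00 × 2360.00 — a scale of ×0.8773.
The render scales with it: height 1559.42 × 0.8773 ≈ 1368.12.

1368 px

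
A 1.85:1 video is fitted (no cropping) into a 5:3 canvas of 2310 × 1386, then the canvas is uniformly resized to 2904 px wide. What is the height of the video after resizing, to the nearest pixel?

1570 px

In the 2310×1386 frame the video fills the width: height = 2310 / 1.850 ≈ 1248.65 px.
Scaling 2310 → 2904 is ×1.2571, so the height becomes 1248.65 × 1.2571 ≈ 1569.73 px.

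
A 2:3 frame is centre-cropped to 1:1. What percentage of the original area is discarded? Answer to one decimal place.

33.3%

Going from 2:3 to 1:1 means cutting height while keeping width.
(0.667)/(1.000) ≈ 0.667 of the area survives, leaving 33.33% discarded.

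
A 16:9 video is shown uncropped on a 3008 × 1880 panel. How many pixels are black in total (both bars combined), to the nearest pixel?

565504 pixels

16:9 (1.778) > 16×10 (1.600), so the video fills the width.
Content height = 3008 × 9/16 ≈ 1692.0000 px.
Leftover height: 1880 − 1692.0000 = 188.0000 px.
Across the 3008-px span: 188.0000 × 3008 ≈ 565504 px.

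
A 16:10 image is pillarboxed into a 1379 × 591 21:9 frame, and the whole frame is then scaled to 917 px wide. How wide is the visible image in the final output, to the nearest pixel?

At 1379×591 the image is height-limited, so width = 591 × 16/10 ≈ 945.60 px.
The frame scales by 917/1379 = 0.6650; 945.60 × 0.6650 ≈ 628.80 px.

629 px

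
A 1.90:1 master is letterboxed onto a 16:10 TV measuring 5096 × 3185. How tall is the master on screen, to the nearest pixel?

2682 px

Since 1.900 > 1.600, the master is width-limited.
Content height = 5096 / 1.900 ≈ 2682.11 px.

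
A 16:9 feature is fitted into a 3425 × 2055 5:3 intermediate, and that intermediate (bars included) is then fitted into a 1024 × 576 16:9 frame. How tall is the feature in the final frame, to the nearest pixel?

First fit — 16:9 into 3425×2055 spans the width: 3425.00 × 1926.56.
The 5:3 canvas is height-limited in 1024×576, giving 960.00 × 576.00; scale factor 0.2803.
So the feature's height is 1926.56 × 0.2803 ≈ 540.00.

540 px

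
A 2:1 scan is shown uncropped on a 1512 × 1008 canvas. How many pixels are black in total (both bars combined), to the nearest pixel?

381024 pixels

2:1 (2.000) > 3:2 (1.500), so the scan fills the width.
Content height = 1512 × 1/2 ≈ 756.0000 px.
Black = 1008 − 756.0000 = 252.0000 px.
That's 252.0000 × 1512 ≈ 381024 black pixels.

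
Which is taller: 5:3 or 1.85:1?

5:3 = 1.667 and 1.85; 1.85 > 1.667. The smaller width-to-height ratio is the taller frame.

5:3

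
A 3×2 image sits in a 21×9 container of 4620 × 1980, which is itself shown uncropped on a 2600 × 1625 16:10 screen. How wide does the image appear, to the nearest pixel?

3×2 in 4620×1980: fills the height, so the image is 2970.00 × 1980.00.
21×9 in 2600×1625: fills the width, so the intermediate becomes 2600.00 × 1114.29 — a scale of ×0.5628.
So the image's width is 2970.00 × 0.5628 ≈ 1671.43.

1671 px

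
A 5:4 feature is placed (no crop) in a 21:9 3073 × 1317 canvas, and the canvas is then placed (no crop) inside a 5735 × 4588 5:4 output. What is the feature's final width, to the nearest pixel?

Inside the 3073×1317 canvas the feature is height-limited at 1646.25 × 1317.00.
The 21:9 canvas is width-limited in 5735×4588, giving 5735.00 × 2457.86; scale factor 1.8663.
The feature scales with it: width 1646.25 × 1.8663 ≈ 3072.32.

3072 px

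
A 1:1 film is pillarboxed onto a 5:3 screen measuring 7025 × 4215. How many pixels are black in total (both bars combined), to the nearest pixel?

1:1 (1.000) < 5:3 (1.667), so the film fills the height.
The film is 4215 × 1/1 ≈ 4215.0000 px wide.
Black = 7025 − 4215.0000 = 2810.0000 px.
Across the 4215-px span: 2810.0000 × 4215 ≈ 11844150 px.

11844150 pixels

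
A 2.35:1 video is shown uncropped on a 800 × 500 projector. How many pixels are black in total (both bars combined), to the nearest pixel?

127660 pixels

Since 2.350 > 1.600, the video is width-limited.
Content height = 800 / 2.350 ≈ 340.4255 px.
Black = 500 − 340.4255 = 159.5745 px.
Across the 800-px span: 159.5745 × 800 ≈ 127660 px.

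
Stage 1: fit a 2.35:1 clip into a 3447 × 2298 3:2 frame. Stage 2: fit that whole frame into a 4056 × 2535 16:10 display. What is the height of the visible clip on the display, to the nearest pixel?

Inside the 3447×2298 canvas the clip is width-limited at 3447.00 × 1466.81.
3:2 in 4056×2535: fills the height, so the intermediate becomes 3802.50 × 2535.00 — a scale of ×1.1031.
So the clip's height is 1466.81 × 1.1031 ≈ 1618.09.

1618 px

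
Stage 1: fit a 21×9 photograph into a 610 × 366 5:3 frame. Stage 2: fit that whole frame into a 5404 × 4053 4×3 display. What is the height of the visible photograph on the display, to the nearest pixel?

2316 px

21×9 in 610×366: fills the width, so the photograph is 610.00 × 261.43.
The 5:3 canvas is width-limited in 5404×4053, giving 5404.00 × 3242.40; scale factor 8.8590.
Applying the same ×8.8590: 261.43 → 2316.00.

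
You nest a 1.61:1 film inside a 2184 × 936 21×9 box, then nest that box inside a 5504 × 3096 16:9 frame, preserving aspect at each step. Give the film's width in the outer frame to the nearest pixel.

1.61:1 in 2184×936: fills the height, so the film is 1506.96 × 936.00.
Second fit — the 21×9 canvas into 5504×3096 spans the width: 5504.00 × 2358.86 (×2.5201 from 2184×936).
Applying the same ×2.5201: 1506.96 → 3797.76.

3798 px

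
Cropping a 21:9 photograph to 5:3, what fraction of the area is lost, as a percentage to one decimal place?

The height stays; only width is cut (since 5:3 is narrower than 21:9).
Area ratio = (1.667)/(2.333) = 71.43%; the remaining 28.57% is cropped out.

28.6%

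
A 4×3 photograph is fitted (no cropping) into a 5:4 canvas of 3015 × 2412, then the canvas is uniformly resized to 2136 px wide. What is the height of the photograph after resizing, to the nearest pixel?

In the 3015×2412 frame the photograph fills the width: height = 3015 × 3/4 ≈ 2261.25 px.
Scaling 3015 → 2136 is ×0.7085, so the height becomes 2261.25 × 0.7085 ≈ 1602.00 px.

1602 px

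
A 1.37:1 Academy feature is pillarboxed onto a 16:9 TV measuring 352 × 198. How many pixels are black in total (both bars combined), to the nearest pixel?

15987 pixels

1.37:1 Academy is narrower than 16:9, so it spans the full height.
That makes the image 271.2600 px wide (198 × 1.370).
Leftover width: 352 − 271.2600 = 80.7400 px.
Across the 198-px span: 80.7400 × 198 ≈ 15987 px.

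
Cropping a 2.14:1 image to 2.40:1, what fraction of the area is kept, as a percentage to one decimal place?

89.2%

Going from 2.14:1 to 2.40:1 means cutting height while keeping width.
(2.140)/(2.400) ≈ 0.892 of the area survives.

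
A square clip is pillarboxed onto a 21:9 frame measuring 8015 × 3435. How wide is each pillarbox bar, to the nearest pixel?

2290 px

square (1.000) < 21:9 (2.333), so the clip fills the height.
Content width = 3435 × 1/1 ≈ 3435.00 px.
8015 − 3435.00 = 4580.00 px of bars (2290.00 each).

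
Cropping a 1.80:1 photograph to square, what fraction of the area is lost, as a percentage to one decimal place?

square is narrower than 1.80:1, so the crop keeps the full height and trims the width.
Area ratio = (1.000)/(1.800) = 55.56%; the remaining 44.44% is cropped out.

44.4%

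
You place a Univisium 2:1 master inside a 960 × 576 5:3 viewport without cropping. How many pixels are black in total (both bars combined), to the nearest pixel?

Since 2.000 > 1.667, the master is width-limited.
The master is 960 × 1/2 ≈ 480.0000 px tall.
Black = 576 − 480.0000 = 96.0000 px.
Bar area = 96.0000 × 960 ≈ 92160 px.

92160 pixels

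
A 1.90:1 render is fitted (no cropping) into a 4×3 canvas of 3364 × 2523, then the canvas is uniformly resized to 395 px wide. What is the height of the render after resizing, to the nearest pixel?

208 px

At 3364×2523 the render is width-limited, so height = 3364 / 1.900 ≈ 1770.53 px.
Scaling 3364 → 395 is ×0.1174, so the height becomes 1770.53 × 0.1174 ≈ 207.89 px.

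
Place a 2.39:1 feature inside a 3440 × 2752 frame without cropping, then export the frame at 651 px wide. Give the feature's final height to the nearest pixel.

272 px

Fitted into 3440×2752, the feature spans the width; its height is 3440 / 2.390 ≈ 1439.33 px.
The frame scales by 651/3440 = 0.1892; 1439.33 × 0.1892 ≈ 272.38 px.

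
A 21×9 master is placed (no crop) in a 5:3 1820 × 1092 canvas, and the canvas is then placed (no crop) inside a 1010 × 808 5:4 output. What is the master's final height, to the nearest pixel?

21×9 in 1820×1092: fills the width, so the master is 1820.00 × 780.00.
Second fit — the 5:3 canvas into 1010×808 spans the width: 1010.00 × 606.00 (×0.5549 from 1820×1092).
Applying the same ×0.5549: 780.00 → 432.86.

433 px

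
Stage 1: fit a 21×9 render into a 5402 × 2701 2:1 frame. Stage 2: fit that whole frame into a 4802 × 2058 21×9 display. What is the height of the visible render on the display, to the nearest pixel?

First fit — 21×9 into 5402×2701 spans the width: 5402.00 × 2315.14.
Second fit — the 2:1 canvas into 4802×2058 spans the height: 4116.00 × 2058.00 (×0.7619 from 5402×2701).
So the render's height is 2315.14 × 0.7619 ≈ 1764.00.

1764 px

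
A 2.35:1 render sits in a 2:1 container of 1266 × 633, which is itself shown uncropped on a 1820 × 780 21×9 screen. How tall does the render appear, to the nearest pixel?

First fit — 2.35:1 into 1266×633 spans the width: 1266.00 × 538.72.
The 2:1 canvas is height-limited in 1820×780, giving 1560.00 × 780.00; scale factor 1.2322.
So the render's height is 538.72 × 1.2322 ≈ 663.83.

664 px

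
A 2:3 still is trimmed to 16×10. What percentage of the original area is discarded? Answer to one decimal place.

58.3%

Going from 2:3 to 16×10 means cutting height while keeping width.
Fraction kept = (0.667)/(1.600) ≈ 41.67%, so 58.33% is lost.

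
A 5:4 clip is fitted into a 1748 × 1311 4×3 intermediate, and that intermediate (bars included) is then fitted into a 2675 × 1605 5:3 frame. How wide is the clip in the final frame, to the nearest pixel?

2006 px

5:4 in 1748×1311: fills the height, so the clip is 1638.75 × 1311.00.
4×3 in 2675×1605: fills the height, so the intermediate becomes 2140.00 × 1605.00 — a scale of ×1.2243.
The clip scales with it: width 1638.75 × 1.2243 ≈ 2006.25.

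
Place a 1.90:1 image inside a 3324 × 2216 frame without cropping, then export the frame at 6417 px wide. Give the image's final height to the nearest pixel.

Fitted into 3324×2216, the image spans the width; its height is 3324 / 1.900 ≈ 1749.47 px.
Scaling 3324 → 6417 is ×1.9305, so the height becomes 1749.47 × 1.9305 ≈ 3377.37 px.

3377 px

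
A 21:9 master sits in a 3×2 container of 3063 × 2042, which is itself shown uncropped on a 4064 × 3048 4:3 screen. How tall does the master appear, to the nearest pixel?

Inside the 3063×2042 canvas the master is width-limited at 3063.00 × 1312.71.
The 3×2 canvas is width-limited in 4064×3048, giving 4064.00 × 2709.33; scale factor 1.3268.
Applying the same ×1.3268: 1312.71 → 1741.71.

1742 px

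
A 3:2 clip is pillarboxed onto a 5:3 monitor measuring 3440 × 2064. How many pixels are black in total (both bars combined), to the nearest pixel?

710016 pixels

Since 1.500 < 1.667, the clip is height-limited.
The clip is 2064 × 3/2 ≈ 3096.0000 px wide.
Leftover width: 3440 − 3096.0000 = 344.0000 px.
That's 344.0000 × 2064 ≈ 710016 black pixels.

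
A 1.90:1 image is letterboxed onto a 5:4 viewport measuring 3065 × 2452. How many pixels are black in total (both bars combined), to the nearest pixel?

1.90:1 is wider than 5:4, so it spans the full width.
Content height = 3065 / 1.900 ≈ 1613.1579 px.
Black = 2452 − 1613.1579 = 838.8421 px.
Bar area = 838.8421 × 3065 ≈ 2571051 px.

2571051 pixels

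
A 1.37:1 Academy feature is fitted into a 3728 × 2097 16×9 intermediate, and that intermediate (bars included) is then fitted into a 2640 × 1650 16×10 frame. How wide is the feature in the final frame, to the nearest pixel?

2034 px

1.37:1 Academy in 3728×2097: fills the height, so the feature is 2872.89 × 2097.00.
16×9 in 2640×1650: fills the width, so the intermediate becomes 2640.00 × 1485.00 — a scale of ×0.7082.
The feature scales with it: width 2872.89 × 0.7082 ≈ 2034.45.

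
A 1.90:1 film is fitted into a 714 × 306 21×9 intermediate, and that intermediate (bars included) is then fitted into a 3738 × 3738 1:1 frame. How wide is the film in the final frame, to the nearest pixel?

1.90:1 in 714×306: fills the height, so the film is 581.40 × 306.00.
21×9 in 3738×3738: fills the width, so the intermediate becomes 3738.00 × 1602.00 — a scale of ×5.2353.
Applying the same ×5.2353: 581.40 → 3043.80.

3044 px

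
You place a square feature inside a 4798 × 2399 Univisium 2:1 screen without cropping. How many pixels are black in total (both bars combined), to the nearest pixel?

square (1.000) < Univisium 2:1 (2.000), so the feature fills the height.
That makes the image 2399.0000 px wide (2399 × 1/1).
4798 − 2399.0000 = 2399.0000 px of bars.
That's 2399.0000 × 2399 ≈ 5755201 black pixels.

5755201 pixels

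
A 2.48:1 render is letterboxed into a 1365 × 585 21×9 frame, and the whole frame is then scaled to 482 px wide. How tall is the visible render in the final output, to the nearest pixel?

194 px

At 1365×585 the render is width-limited, so height = 1365 / 2.480 ≈ 550.40 px.
Scaling 1365 → 482 is ×0.3531, so the height becomes 550.40 × 0.3531 ≈ 194.35 px.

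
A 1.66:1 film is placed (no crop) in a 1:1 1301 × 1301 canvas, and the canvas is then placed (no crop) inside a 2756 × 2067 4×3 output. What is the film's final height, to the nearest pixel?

Inside the 1301×1301 canvas the film is width-limited at 1301.00 × 783.73.
The 1:1 canvas is height-limited in 2756×2067, giving 2067.00 × 2067.00; scale factor 1.5888.
The film scales with it: height 783.73 × 1.5888 ≈ 1245.18.

1245 px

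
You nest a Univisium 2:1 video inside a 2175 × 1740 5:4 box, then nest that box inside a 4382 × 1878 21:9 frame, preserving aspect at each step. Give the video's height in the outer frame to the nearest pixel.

Univisium 2:1 in 2175×1740: fills the width, so the video is 2175.00 × 1087.50.
Second fit — the 5:4 canvas into 4382×1878 spans the height: 2347.50 × 1878.00 (×1.0793 from 2175×1740).
So the video's height is 1087.50 × 1.0793 ≈ 1173.75.

1174 px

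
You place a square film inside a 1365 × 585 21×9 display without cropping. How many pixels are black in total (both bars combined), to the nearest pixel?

456300 pixels

square (1.000) < 21×9 (2.333), so the film fills the height.
The film is 585 × 1/1 ≈ 585.0000 px wide.
1365 − 585.0000 = 780.0000 px of bars.
Across the 585-px span: 780.0000 × 585 ≈ 456300 px.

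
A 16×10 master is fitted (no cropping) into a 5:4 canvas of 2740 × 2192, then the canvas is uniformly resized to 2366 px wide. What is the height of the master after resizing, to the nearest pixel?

In the 2740×2192 frame the master fills the width: height = 2740 × 10/16 ≈ 1712.50 px.
Scaling 2740 → 2366 is ×0.8635, so the height becomes 1712.50 × 0.8635 ≈ 1478.75 px.

1479 px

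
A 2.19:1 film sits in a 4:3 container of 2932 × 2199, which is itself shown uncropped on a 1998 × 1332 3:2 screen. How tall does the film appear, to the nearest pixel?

811 px

2.19:1 in 2932×2199: fills the width, so the film is 2932.00 × 1338.81.
Second fit — the 4:3 canvas into 1998×1332 spans the height: 1776.00 × 1332.00 (×0.6057 from 2932×2199).
So the film's height is 1338.81 × 0.6057 ≈ 810.96.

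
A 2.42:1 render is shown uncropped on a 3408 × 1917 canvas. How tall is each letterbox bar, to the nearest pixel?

Since 2.420 > 1.778, the render is width-limited.
That makes the image 1408.26 px tall (3408 / 2.420).
1917 − 1408.26 = 508.74 px of bars (254.37 each).

254 px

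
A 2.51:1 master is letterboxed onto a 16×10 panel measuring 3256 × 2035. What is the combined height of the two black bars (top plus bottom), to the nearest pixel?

738 px

2.51:1 (2.510) > 16×10 (1.600), so the master fills the width.
That makes the image 1297.21 px tall (3256 / 2.510).
2035 − 1297.21 = 737.79 px of bars.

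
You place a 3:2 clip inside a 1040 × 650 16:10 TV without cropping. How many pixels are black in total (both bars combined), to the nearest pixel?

3:2 is narrower than 16:10, so it spans the full height.
Content width = 650 × 3/2 ≈ 975.0000 px.
Leftover width: 1040 − 975.0000 = 65.0000 px.
Bar area = 65.0000 × 650 ≈ 42250 px.

42250 pixels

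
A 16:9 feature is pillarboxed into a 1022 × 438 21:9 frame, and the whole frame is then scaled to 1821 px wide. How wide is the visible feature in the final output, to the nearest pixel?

1387 px

In the 1022×438 frame the feature fills the height: width = 438 × 16/9 ≈ 778.67 px.
The frame scales by 1821/1022 = 1.7818; 778.67 × 1.7818 ≈ 1387.43 px.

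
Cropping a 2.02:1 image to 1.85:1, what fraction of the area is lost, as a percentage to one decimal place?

8.4%

Going from 2.02:1 to 1.85:1 means cutting width while keeping height.
(1.850)/(2.020) ≈ 0.916 of the area survives, leaving 8.42% discarded.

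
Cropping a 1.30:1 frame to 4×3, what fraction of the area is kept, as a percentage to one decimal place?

97.5%

4×3 is wider than 1.30:1, so the crop keeps the full width and trims the height.
(1.300)/(1.333) ≈ 0.975 of the area survives.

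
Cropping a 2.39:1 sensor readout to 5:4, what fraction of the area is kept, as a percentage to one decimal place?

Going from 2.39:1 to 5:4 means cutting width while keeping height.
(1.250)/(2.390) ≈ 0.523 of the area survives.

52.3%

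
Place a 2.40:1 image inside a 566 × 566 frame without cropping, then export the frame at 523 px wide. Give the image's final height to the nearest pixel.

Fitted into 566×566, the image spans the width; its height is 566 / 2.400 ≈ 235.83 px.
Scaling 566 → 523 is ×0.9240, so the height becomes 235.83 × 0.9240 ≈ 217.92 px.

218 px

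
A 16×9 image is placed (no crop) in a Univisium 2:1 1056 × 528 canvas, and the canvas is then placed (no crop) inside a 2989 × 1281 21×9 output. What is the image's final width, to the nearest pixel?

2277 px

16×9 in 1056×528: fills the height, so the image is 938.67 × 528.00.
Second fit — the Univisium 2:1 canvas into 2989×1281 spans the height: 2562.00 × 1281.00 (×2.4261 from 1056×528).
The image scales with it: width 938.67 × 2.4261 ≈ 2277.33.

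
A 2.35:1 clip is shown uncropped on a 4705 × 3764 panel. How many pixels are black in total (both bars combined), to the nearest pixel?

8289609 pixels

Since 2.350 > 1.250, the clip is width-limited.
Content height = 4705 / 2.350 ≈ 2002.1277 px.
Black = 3764 − 2002.1277 = 1761.8723 px.
Across the 4705-px span: 1761.8723 × 4705 ≈ 8289609 px.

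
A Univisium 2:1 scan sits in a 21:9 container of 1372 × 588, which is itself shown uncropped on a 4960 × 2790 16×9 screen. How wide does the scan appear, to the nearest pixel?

Inside the 1372×588 canvas the scan is height-limited at 1176.00 × 588.00.
The 21:9 canvas is width-limited in 4960×2790, giving 4960.00 × 2125.71; scale factor 3.6152.
The scan scales with it: width 1176.00 × 3.6152 ≈ 4251.43.

4251 px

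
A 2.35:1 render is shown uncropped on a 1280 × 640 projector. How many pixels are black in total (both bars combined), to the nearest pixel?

2.35:1 (2.350) > 2:1 (2.000), so the render fills the width.
Content height = 1280 / 2.350 ≈ 544.6809 px.
Leftover height: 640 − 544.6809 = 95.3191 px.
That's 95.3191 × 1280 ≈ 122009 black pixels.

122009 pixels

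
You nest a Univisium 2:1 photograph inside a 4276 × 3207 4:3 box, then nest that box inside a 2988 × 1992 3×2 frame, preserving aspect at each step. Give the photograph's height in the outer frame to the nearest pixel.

1328 px

First fit — Univisium 2:1 into 4276×3207 spans the width: 4276.00 × 2138.00.
Second fit — the 4:3 canvas into 2988×1992 spans the height: 2656.00 × 1992.00 (×0.6211 from 4276×3207).
The photograph scales with it: height 2138.00 × 0.6211 ≈ 1328.00.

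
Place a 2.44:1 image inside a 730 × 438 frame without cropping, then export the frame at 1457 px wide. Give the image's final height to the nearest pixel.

597 px

In the 730×438 frame the image fills the width: height = 730 / 2.440 ≈ 299.18 px.
Resizing to 1457 px wide multiplies everything by 1.9959: 299.18 → 597.13 px.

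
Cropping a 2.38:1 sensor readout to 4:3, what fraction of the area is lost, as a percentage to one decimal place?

44.0%

Going from 2.38:1 to 4:3 means cutting width while keeping height.
(1.333)/(2.380) ≈ 0.560 of the area survives, leaving 43.98% discarded.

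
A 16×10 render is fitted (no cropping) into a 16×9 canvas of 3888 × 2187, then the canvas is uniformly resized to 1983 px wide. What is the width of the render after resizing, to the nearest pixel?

Fitted into 3888×2187, the render spans the height; its width is 2187 × 16/10 ≈ 3499.20 px.
The frame scales by 1983/3888 = 0.5100; 3499.20 × 0.5100 ≈ 1784.70 px.

1785 px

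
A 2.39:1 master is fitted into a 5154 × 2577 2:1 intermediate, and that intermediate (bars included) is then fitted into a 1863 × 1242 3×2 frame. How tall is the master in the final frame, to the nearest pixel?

779 px

Inside the 5154×2577 canvas the master is width-limited at 5154.00 × 2156.49.
2:1 in 1863×1242: fills the width, so the intermediate becomes 1863.00 × 931.50 — a scale of ×0.3615.
The master scales with it: height 2156.49 × 0.3615 ≈ 779.50.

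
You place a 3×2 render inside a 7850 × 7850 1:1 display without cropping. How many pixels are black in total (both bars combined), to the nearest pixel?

20540833 pixels

Since 1.500 > 1.000, the render is width-limited.
The render is 7850 × 2/3 ≈ 5233.3333 px tall.
7850 − 5233.3333 = 2616.6667 px of bars.
Bar area = 2616.6667 × 7850 ≈ 20540833 px.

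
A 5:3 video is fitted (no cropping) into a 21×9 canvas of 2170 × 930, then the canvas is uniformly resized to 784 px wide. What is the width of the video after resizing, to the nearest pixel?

560 px

At 2170×930 the video is height-limited, so width = 930 × 5/3 ≈ 1550.00 px.
The frame scales by 784/2170 = 0.3613; 1550.00 × 0.3613 ≈ 560.00 px.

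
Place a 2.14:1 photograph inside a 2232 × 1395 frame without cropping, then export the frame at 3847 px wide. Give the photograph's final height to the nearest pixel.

In the 2232×1395 frame the photograph fills the width: height = 2232 / 2.140 ≈ 1042.99 px.
The frame scales by 3847/2232 = 1.7236; 1042.99 × 1.7236 ≈ 1797.66 px.

1798 px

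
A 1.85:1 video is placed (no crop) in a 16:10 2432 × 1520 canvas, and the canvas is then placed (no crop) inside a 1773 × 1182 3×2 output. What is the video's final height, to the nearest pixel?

958 px

Inside the 2432×1520 canvas the video is width-limited at 2432.00 × 1314.59.
The 16:10 canvas is width-limited in 1773×1182, giving 1773.00 × 1108.12; scale factor 0.7290.
The video scales with it: height 1314.59 × 0.7290 ≈ 958.38.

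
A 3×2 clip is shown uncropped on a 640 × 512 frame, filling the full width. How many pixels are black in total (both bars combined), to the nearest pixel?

That makes the image 426.6667 px tall (640 × 2/3).
512 − 426.6667 = 85.3333 px of bars.
Across the 640-px span: 85.3333 × 640 ≈ 54613 px.

54613 pixels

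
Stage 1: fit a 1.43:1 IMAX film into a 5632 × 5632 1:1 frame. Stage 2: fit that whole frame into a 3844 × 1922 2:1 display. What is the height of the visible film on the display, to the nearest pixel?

1344 px

Inside the 5632×5632 canvas the film is width-limited at 5632.00 × 3938.46.
The 1:1 canvas is height-limited in 3844×1922, giving 1922.00 × 1922.00; scale factor 0.3413.
The film scales with it: height 3938.46 × 0.3413 ≈ 1344.06.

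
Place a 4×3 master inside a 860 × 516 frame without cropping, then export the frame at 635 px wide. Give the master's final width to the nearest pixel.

In the 860×516 frame the master fills the height: width = 516 × 4/3 ≈ 688.00 px.
Resizing to 635 px wide multiplies everything by 0.7384: 688.00 → 508.00 px.

508 px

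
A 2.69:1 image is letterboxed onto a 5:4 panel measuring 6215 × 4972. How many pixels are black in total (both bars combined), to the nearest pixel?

16541789 pixels

2.69:1 (2.690) > 5:4 (1.250), so the image fills the width.
The image is 6215 / 2.690 ≈ 2310.4089 px tall.
4972 − 2310.4089 = 2661.5911 px of bars.
That's 2661.5911 × 6215 ≈ 16541789 black pixels.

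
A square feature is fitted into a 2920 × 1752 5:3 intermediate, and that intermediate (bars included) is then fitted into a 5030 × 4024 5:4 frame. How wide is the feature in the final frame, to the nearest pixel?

3018 px

First fit — square into 2920×1752 spans the height: 1752.00 × 1752.00.
5:3 in 5030×4024: fills the width, so the intermediate becomes 5030.00 × 3018.00 — a scale of ×1.7226.
So the feature's width is 1752.00 × 1.7226 ≈ 3018.00.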